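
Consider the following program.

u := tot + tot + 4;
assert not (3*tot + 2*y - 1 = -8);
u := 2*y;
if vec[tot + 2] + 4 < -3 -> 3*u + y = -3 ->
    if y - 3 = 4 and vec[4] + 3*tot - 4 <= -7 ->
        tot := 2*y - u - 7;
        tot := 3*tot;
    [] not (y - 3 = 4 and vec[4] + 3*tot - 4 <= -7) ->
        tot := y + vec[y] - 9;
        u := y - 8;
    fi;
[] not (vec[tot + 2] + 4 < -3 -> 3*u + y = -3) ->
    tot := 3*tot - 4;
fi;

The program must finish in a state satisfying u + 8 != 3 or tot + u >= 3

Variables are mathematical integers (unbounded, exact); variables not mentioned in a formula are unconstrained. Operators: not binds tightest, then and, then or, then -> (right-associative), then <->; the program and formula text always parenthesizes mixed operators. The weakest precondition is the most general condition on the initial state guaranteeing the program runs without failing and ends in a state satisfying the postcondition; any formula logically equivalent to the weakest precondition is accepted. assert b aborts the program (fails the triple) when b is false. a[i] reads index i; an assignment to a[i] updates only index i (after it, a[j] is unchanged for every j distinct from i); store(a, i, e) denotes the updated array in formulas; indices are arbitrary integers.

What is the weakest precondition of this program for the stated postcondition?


Working backward. After the program, the postcondition u + 8 != 3 or tot + u >= 3 must hold; in canonical form it is u != -5 or tot + u >= 3.
Then branch requires ((y = 7 and vec[4] + 3*tot <= -3) -> (u != -5 or 6*y >= 2*u + 24)) and ((not (y = 7 and vec[4] + 3*tot <= -3)) -> (y != 3 or vec[y] + 2*y >= 20)); else branch requires u != -5 or 3*tot + u >= 7.
Before the if: ((vec[tot + 2] < -7 -> 3*u + y = -3) -> (((y = 7 and vec[4] + 3*tot <= -3) -> (u != -5 or 6*y >= 2*u + 24)) and ((not (y = 7 and vec[4] + 3*tot <= -3)) -> (y != 3 or vec[y] + 2*y >= 20)))) and ((not (vec[tot + 2] < -7 -> 3*u + y = -3)) -> (u != -5 or 3*tot + u >= 7))
Before u := 2*y: ((vec[tot + 2] < -7 -> 7*y = -3) -> (((y = 7 and vec[4] + 3*tot <= -3) -> (2*y != -5 or 2*y >= 24)) and ((not (y = 7 and vec[4] + 3*tot <= -3)) -> (y != 3 or vec[y] + 2*y >= 20)))) and ((not (vec[tot + 2] < -7 -> 7*y = -3)) -> (2*y != -5 or 3*tot + 2*y >= 7))
Before assert not (3*tot + 2*y - 1 = -8): (not (3*tot + 2*y = -7)) and ((vec[tot + 2] < -7 -> 7*y = -3) -> (((y = 7 and vec[4] + 3*tot <= -3) -> (2*y != -5 or 2*y >= 24)) and ((not (y = 7 and vec[4] + 3*tot <= -3)) -> (y != 3 or vec[y] + 2*y >= 20)))) and ((not (vec[tot + 2] < -7 -> 7*y = -3)) -> (2*y != -5 or 3*tot + 2*y >= 7))
Before u := tot + tot + 4: (not (3*tot + 2*y = -7)) and ((vec[tot + 2] < -7 -> 7*y = -3) -> (((y = 7 and vec[4] + 3*tot <= -3) -> (2*y != -5 or 2*y >= 24)) and ((not (y = 7 and vec[4] + 3*tot <= -3)) -> (y != 3 or vec[y] + 2*y >= 20)))) and ((not (vec[tot + 2] < -7 -> 7*y = -3)) -> (2*y != -5 or 3*tot + 2*y >= 7))
Answer: WP = (not (3*tot + 2*y = -7)) and ((vec[tot + 2] < -7 -> 7*y = -3) -> (((y = 7 and vec[4] + 3*tot <= -3) -> (2*y != -5 or 2*y >= 24)) and ((not (y = 7 and vec[4] + 3*tot <= -3)) -> (y != 3 or vec[y] + 2*y >= 20)))) and ((not (vec[tot + 2] < -7 -> 7*y = -3)) -> (2*y != -5 or 3*tot + 2*y >= 7))


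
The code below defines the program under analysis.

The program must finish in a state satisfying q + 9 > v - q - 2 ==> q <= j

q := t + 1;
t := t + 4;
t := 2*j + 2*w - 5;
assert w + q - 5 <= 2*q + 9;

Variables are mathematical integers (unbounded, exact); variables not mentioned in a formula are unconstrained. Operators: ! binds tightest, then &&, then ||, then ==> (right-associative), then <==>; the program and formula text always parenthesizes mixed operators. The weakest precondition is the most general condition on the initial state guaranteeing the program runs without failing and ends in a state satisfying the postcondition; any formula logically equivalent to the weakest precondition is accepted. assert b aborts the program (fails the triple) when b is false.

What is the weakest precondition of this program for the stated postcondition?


Working backward. After the program, the postcondition q + 9 > v - q - 2 ==> q <= j must hold; in canonical form it is 2*q > v - 11 ==> q <= j.
Before assert w + q - 5 <= 2*q + 9: w <= q + 14 && (2*q > v - 11 ==> q <= j)
Before t := 2*j + 2*w - 5: w <= q + 14 && (2*q > v - 11 ==> q <= j)
Before t := t + 4: w <= q + 14 && (2*q > v - 11 ==> q <= j)
Before q := t + 1: w <= t + 15 && (2*t > v - 13 ==> t <= j - 1)
Answer: WP = w <= t + 15 && (2*t > v - 13 ==> t <= j - 1)


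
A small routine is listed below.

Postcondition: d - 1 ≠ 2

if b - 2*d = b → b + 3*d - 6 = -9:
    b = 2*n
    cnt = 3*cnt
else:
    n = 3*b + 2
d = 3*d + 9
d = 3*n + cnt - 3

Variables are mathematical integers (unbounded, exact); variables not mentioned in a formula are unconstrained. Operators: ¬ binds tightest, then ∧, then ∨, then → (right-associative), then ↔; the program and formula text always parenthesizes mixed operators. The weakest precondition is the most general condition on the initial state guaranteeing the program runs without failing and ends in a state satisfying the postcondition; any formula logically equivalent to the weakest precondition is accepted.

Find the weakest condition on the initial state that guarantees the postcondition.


Working backward. After the program, the postcondition d - 1 ≠ 2 must hold; in canonical form it is d ≠ 3.
Before d := 3*n + cnt - 3: cnt + 3*n ≠ 6
Before d := 3*d + 9: cnt + 3*n ≠ 6
Then branch requires 3*cnt + 3*n ≠ 6; else branch requires 9*b + cnt ≠ 0.
Before the if: ((2*d = 0 → b + 3*d = -3) → 3*cnt + 3*n ≠ 6) ∧ ((¬(2*d = 0 → b + 3*d = -3)) → 9*b + cnt ≠ 0)
Answer: WP = ((2*d = 0 → b + 3*d = -3) → 3*cnt + 3*n ≠ 6) ∧ ((¬(2*d = 0 → b + 3*d = -3)) → 9*b + cnt ≠ 0)


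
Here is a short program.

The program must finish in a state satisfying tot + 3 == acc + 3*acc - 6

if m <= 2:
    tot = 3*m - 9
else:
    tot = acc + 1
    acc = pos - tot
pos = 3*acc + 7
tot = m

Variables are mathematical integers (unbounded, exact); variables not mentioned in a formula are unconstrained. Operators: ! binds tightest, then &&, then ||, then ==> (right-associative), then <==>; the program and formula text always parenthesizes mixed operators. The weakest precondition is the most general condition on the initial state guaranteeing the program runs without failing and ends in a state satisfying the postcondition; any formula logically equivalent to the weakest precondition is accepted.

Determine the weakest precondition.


Working backward. After the program, the postcondition tot + 3 == acc + 3*acc - 6 must hold; in canonical form it is tot == 4*acc - 9.
Before tot := m: m == 4*acc - 9
Before pos := 3*acc + 7: m == 4*acc - 9
Then branch requires m == 4*acc - 9; else branch requires 4*acc + m == 4*pos - 13.
Before the if: (m <= 2 ==> m == 4*acc - 9) && ((!(m <= 2)) ==> 4*acc + m == 4*pos - 13)
Answer: WP = (m <= 2 ==> m == 4*acc - 9) && ((!(m <= 2)) ==> 4*acc + m == 4*pos - 13)


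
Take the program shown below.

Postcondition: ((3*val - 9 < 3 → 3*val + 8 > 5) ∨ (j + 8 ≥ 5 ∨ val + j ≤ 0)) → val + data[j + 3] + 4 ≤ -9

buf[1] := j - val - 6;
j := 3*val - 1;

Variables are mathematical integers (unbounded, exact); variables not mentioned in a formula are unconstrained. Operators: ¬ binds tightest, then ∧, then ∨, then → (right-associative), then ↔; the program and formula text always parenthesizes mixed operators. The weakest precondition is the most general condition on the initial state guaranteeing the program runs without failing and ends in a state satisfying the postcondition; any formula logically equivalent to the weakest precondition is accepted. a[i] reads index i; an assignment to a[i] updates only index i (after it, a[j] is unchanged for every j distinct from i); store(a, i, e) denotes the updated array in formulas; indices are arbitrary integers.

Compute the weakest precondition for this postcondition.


Working backward. After the program, the postcondition ((3*val - 9 < 3 → 3*val + 8 > 5) ∨ (j + 8 ≥ 5 ∨ val + j ≤ 0)) → val + data[j + 3] + 4 ≤ -9 must hold; in canonical form it is ((3*val < 12 → 3*val > -3) ∨ j ≥ -3 ∨ j + val ≤ 0) → data[j + 3] + val ≤ -13.
Before j := 3*val - 1: ((3*val < 12 → 3*val > -3) ∨ 3*val ≥ -2 ∨ 4*val ≤ 1) → data[3*val + 2] + val ≤ -13
Before buf[1] := j - val - 6: ((3*val < 12 → 3*val > -3) ∨ 3*val ≥ -2 ∨ 4*val ≤ 1) → data[3*val + 2] + val ≤ -13
Answer: WP = ((3*val < 12 → 3*val > -3) ∨ 3*val ≥ -2 ∨ 4*val ≤ 1) → data[3*val + 2] + val ≤ -13


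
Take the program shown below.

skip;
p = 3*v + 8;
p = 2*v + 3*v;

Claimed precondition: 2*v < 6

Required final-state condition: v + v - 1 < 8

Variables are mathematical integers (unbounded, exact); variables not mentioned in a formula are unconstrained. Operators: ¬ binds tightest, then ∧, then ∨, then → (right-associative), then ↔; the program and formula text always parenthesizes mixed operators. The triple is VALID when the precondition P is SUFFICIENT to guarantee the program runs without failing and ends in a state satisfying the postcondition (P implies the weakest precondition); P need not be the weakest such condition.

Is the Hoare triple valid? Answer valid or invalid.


Working backward. After the program, the postcondition v + v - 1 < 8 must hold; in canonical form it is 2*v < 9.
Before p := 2*v + 3*v: 2*v < 9
Before p := 3*v + 8: 2*v < 9
Before skip: 2*v < 9
The weakest precondition is 2*v < 9.
Check whether 2*v < 6 implies it.
Every state satisfying the precondition satisfies the weakest precondition: the implication holds.
Answer: valid


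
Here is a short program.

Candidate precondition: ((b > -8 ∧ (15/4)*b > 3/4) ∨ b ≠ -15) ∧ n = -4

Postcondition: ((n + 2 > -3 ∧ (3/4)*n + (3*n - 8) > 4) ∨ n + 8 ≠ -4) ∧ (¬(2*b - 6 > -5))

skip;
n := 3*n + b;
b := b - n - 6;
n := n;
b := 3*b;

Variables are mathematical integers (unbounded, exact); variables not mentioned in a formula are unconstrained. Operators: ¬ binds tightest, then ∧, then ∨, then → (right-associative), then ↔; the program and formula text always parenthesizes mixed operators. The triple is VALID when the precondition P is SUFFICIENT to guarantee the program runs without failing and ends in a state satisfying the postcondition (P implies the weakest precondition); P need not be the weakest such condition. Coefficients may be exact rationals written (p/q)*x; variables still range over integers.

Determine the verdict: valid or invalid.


Working backward. After the program, the postcondition ((n + 2 > -3 ∧ (3/4)*n + (3*n - 8) > 4) ∨ n + 8 ≠ -4) ∧ (¬(2*b - 6 > -5)) must hold; in canonical form it is ((n > -5 ∧ (15/4)*n > 12) ∨ n ≠ -12) ∧ (¬(2*b > 1)).
Before b := 3*b: ((n > -5 ∧ (15/4)*n > 12) ∨ n ≠ -12) ∧ (¬(6*b > 1))
Before n := n: ((n > -5 ∧ (15/4)*n > 12) ∨ n ≠ -12) ∧ (¬(6*b > 1))
Before b := b - n - 6: ((n > -5 ∧ (15/4)*n > 12) ∨ n ≠ -12) ∧ (¬(6*b > 6*n + 37))
Before n := 3*n + b: ((b + 3*n > -5 ∧ (15/4)*b + (45/4)*n > 12) ∨ b + 3*n ≠ -12) ∧ (¬(18*n < -37))
Before skip: ((b + 3*n > -5 ∧ (15/4)*b + (45/4)*n > 12) ∨ b + 3*n ≠ -12) ∧ (¬(18*n < -37))
The weakest precondition is ((b + 3*n > -5 ∧ (15/4)*b + (45/4)*n > 12) ∨ b + 3*n ≠ -12) ∧ (¬(18*n < -37)).
Check whether ((b > -8 ∧ (15/4)*b > 3/4) ∨ b ≠ -15) ∧ n = -4 implies it.
Countermodel: at the initial state b = -14, n = -4, the precondition holds but the weakest precondition fails.
Answer: invalid


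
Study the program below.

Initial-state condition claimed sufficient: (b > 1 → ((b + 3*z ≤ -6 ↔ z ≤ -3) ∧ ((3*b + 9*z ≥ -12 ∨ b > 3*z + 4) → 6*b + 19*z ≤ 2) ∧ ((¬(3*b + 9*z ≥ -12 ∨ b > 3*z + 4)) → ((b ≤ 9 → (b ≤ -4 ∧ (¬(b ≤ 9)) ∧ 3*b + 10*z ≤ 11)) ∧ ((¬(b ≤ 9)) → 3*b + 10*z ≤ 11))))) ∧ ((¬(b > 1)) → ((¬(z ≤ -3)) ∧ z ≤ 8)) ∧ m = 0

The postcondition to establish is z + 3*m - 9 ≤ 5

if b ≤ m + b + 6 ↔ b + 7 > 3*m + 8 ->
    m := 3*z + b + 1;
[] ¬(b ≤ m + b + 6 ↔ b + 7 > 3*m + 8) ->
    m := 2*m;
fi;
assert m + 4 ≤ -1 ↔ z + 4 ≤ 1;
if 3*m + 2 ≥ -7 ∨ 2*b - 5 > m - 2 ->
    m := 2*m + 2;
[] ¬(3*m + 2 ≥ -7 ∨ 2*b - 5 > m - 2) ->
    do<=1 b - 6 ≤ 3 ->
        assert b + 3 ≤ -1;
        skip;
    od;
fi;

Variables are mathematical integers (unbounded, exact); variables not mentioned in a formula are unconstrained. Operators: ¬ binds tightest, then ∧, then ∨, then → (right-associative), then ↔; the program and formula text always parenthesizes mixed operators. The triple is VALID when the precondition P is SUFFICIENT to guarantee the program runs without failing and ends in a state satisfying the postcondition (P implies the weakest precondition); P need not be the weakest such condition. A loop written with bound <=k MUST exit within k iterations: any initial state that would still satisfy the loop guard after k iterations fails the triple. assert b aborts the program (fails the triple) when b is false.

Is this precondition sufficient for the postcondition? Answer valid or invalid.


Working backward. After the program, the postcondition z + 3*m - 9 ≤ 5 must hold; in canonical form it is 3*m + z ≤ 14.
Then branch requires 6*m + z ≤ 8; else branch requires (b ≤ 9 → (b ≤ -4 ∧ (¬(b ≤ 9)) ∧ 3*m + z ≤ 14)) ∧ ((¬(b ≤ 9)) → 3*m + z ≤ 14).
Before the if: ((3*m ≥ -9 ∨ 2*b > m + 3) → 6*m + z ≤ 8) ∧ ((¬(3*m ≥ -9 ∨ 2*b > m + 3)) → ((b ≤ 9 → (b ≤ -4 ∧ (¬(b ≤ 9)) ∧ 3*m + z ≤ 14)) ∧ ((¬(b ≤ 9)) → 3*m + z ≤ 14)))
Before assert m + 4 ≤ -1 ↔ z + 4 ≤ 1: (m ≤ -5 ↔ z ≤ -3) ∧ ((3*m ≥ -9 ∨ 2*b > m + 3) → 6*m + z ≤ 8) ∧ ((¬(3*m ≥ -9 ∨ 2*b > m + 3)) → ((b ≤ 9 → (b ≤ -4 ∧ (¬(b ≤ 9)) ∧ 3*m + z ≤ 14)) ∧ ((¬(b ≤ 9)) → 3*m + z ≤ 14)))
Then branch requires (b + 3*z ≤ -6 ↔ z ≤ -3) ∧ ((3*b + 9*z ≥ -12 ∨ b > 3*z + 4) → 6*b + 19*z ≤ 2) ∧ ((¬(3*b + 9*z ≥ -12 ∨ b > 3*z + 4)) → ((b ≤ 9 → (b ≤ -4 ∧ (¬(b ≤ 9)) ∧ 3*b + 10*z ≤ 11)) ∧ ((¬(b ≤ 9)) → 3*b + 10*z ≤ 11))); else branch requires (2*m ≤ -5 ↔ z ≤ -3) ∧ ((6*m ≥ -9 ∨ 2*b > 2*m + 3) → 12*m + z ≤ 8) ∧ ((¬(6*m ≥ -9 ∨ 2*b > 2*m + 3)) → ((b ≤ 9 → (b ≤ -4 ∧ (¬(b ≤ 9)) ∧ 6*m + z ≤ 14)) ∧ ((¬(b ≤ 9)) → 6*m + z ≤ 14))).
Before the if: ((m ≥ -6 ↔ b > 3*m + 1) → ((b + 3*z ≤ -6 ↔ z ≤ -3) ∧ ((3*b + 9*z ≥ -12 ∨ b > 3*z + 4) → 6*b + 19*z ≤ 2) ∧ ((¬(3*b + 9*z ≥ -12 ∨ b > 3*z + 4)) → ((b ≤ 9 → (b ≤ -4 ∧ (¬(b ≤ 9)) ∧ 3*b + 10*z ≤ 11)) ∧ ((¬(b ≤ 9)) → 3*b + 10*z ≤ 11))))) ∧ ((¬(m ≥ -6 ↔ b > 3*m + 1)) → ((2*m ≤ -5 ↔ z ≤ -3) ∧ ((6*m ≥ -9 ∨ 2*b > 2*m + 3) → 12*m + z ≤ 8) ∧ ((¬(6*m ≥ -9 ∨ 2*b > 2*m + 3)) → ((b ≤ 9 → (b ≤ -4 ∧ (¬(b ≤ 9)) ∧ 6*m + z ≤ 14)) ∧ ((¬(b ≤ 9)) → 6*m + z ≤ 14)))))
The weakest precondition is ((m ≥ -6 ↔ b > 3*m + 1) → ((b + 3*z ≤ -6 ↔ z ≤ -3) ∧ ((3*b + 9*z ≥ -12 ∨ b > 3*z + 4) → 6*b + 19*z ≤ 2) ∧ ((¬(3*b + 9*z ≥ -12 ∨ b > 3*z + 4)) → ((b ≤ 9 → (b ≤ -4 ∧ (¬(b ≤ 9)) ∧ 3*b + 10*z ≤ 11)) ∧ ((¬(b ≤ 9)) → 3*b + 10*z ≤ 11))))) ∧ ((¬(m ≥ -6 ↔ b > 3*m + 1)) → ((2*m ≤ -5 ↔ z ≤ -3) ∧ ((6*m ≥ -9 ∨ 2*b > 2*m + 3) → 12*m + z ≤ 8) ∧ ((¬(6*m ≥ -9 ∨ 2*b > 2*m + 3)) → ((b ≤ 9 → (b ≤ -4 ∧ (¬(b ≤ 9)) ∧ 6*m + z ≤ 14)) ∧ ((¬(b ≤ 9)) → 6*m + z ≤ 14))))).
Check whether (b > 1 → ((b + 3*z ≤ -6 ↔ z ≤ -3) ∧ ((3*b + 9*z ≥ -12 ∨ b > 3*z + 4) → 6*b + 19*z ≤ 2) ∧ ((¬(3*b + 9*z ≥ -12 ∨ b > 3*z + 4)) → ((b ≤ 9 → (b ≤ -4 ∧ (¬(b ≤ 9)) ∧ 3*b + 10*z ≤ 11)) ∧ ((¬(b ≤ 9)) → 3*b + 10*z ≤ 11))))) ∧ ((¬(b > 1)) → ((¬(z ≤ -3)) ∧ z ≤ 8)) ∧ m = 0 implies it.
Every state satisfying the precondition satisfies the weakest precondition: the implication holds.
Answer: valid


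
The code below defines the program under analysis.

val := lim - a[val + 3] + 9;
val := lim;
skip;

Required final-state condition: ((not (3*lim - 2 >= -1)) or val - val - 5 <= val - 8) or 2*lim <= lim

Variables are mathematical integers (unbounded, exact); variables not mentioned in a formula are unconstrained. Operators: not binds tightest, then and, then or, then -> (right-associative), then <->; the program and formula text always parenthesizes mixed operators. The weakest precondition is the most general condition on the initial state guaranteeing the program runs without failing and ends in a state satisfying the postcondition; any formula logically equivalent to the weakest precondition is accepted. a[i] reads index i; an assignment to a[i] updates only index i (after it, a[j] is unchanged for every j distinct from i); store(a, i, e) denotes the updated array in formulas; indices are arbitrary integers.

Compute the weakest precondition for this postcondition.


Working backward. After the program, the postcondition ((not (3*lim - 2 >= -1)) or val - val - 5 <= val - 8) or 2*lim <= lim must hold; in canonical form it is (not (3*lim >= 1)) or val >= 3 or lim <= 0.
Before skip: (not (3*lim >= 1)) or val >= 3 or lim <= 0
Before val := lim: (not (3*lim >= 1)) or lim >= 3 or lim <= 0
Before val := lim - a[val + 3] + 9: (not (3*lim >= 1)) or lim >= 3 or lim <= 0
Answer: WP = (not (3*lim >= 1)) or lim >= 3 or lim <= 0


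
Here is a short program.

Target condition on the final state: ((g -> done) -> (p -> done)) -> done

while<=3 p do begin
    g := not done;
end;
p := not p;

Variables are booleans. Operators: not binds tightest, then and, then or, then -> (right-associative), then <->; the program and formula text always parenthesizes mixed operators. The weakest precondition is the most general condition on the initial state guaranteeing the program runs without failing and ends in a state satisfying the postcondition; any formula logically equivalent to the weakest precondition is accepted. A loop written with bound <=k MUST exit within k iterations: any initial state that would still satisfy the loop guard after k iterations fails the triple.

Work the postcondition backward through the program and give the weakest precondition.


Working backward. After the program, ((g -> done) -> (p -> done)) -> done must hold.
Before p := not p: ((g -> done) -> ((not p) -> done)) -> done
Before the loop (bound <=3), unroll the exhaustion recursion (WP_0 = exit-now case; WP_j = one more guarded iteration, up to j = 3):
  WP_0: (not p) and (((g -> done) -> ((not p) -> done)) -> done)
  WP_1: (p -> ((not p) and ((((not done) -> done) -> ((not p) -> done)) -> done))) and ((not p) -> (((g -> done) -> ((not p) -> done)) -> done))
  WP_2: (p -> ((p -> ((not p) and ((((not done) -> done) -> ((not p) -> done)) -> done))) and ((not p) -> ((((not done) -> done) -> ((not p) -> done)) -> done)))) and ((not p) -> (((g -> done) -> ((not p) -> done)) -> done))
  WP_3: (p -> ((p -> ((p -> ((not p) and ((((not done) -> done) -> ((not p) -> done)) -> done))) and ((not p) -> ((((not done) -> done) -> ((not p) -> done)) -> done)))) and ((not p) -> ((((not done) -> done) -> ((not p) -> done)) -> done)))) and ((not p) -> (((g -> done) -> ((not p) -> done)) -> done))
So before the loop: (p -> ((p -> ((p -> ((not p) and ((((not done) -> done) -> ((not p) -> done)) -> done))) and ((not p) -> ((((not done) -> done) -> ((not p) -> done)) -> done)))) and ((not p) -> ((((not done) -> done) -> ((not p) -> done)) -> done)))) and ((not p) -> (((g -> done) -> ((not p) -> done)) -> done))
Answer: WP = (p -> ((p -> ((p -> ((not p) and ((((not done) -> done) -> ((not p) -> done)) -> done))) and ((not p) -> ((((not done) -> done) -> ((not p) -> done)) -> done)))) and ((not p) -> ((((not done) -> done) -> ((not p) -> done)) -> done)))) and ((not p) -> (((g -> done) -> ((not p) -> done)) -> done))


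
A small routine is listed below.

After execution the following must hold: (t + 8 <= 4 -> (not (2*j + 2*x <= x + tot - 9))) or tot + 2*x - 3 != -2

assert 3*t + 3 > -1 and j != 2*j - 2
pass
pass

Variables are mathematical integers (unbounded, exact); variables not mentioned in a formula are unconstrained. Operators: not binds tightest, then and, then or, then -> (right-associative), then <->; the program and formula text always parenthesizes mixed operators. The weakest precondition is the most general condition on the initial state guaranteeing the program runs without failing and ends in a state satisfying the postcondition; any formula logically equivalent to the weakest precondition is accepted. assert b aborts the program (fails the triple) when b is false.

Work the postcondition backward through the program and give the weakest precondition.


Working backward. After the program, the postcondition (t + 8 <= 4 -> (not (2*j + 2*x <= x + tot - 9))) or tot + 2*x - 3 != -2 must hold; in canonical form it is (t <= -4 -> (not (2*j + x <= tot - 9))) or tot + 2*x != 1.
Before skip: (t <= -4 -> (not (2*j + x <= tot - 9))) or tot + 2*x != 1
Before skip: (t <= -4 -> (not (2*j + x <= tot - 9))) or tot + 2*x != 1
Before assert 3*t + 3 > -1 and j != 2*j - 2: 3*t > -4 and j != 2 and ((t <= -4 -> (not (2*j + x <= tot - 9))) or tot + 2*x != 1)
Answer: WP = 3*t > -4 and j != 2 and ((t <= -4 -> (not (2*j + x <= tot - 9))) or tot + 2*x != 1)


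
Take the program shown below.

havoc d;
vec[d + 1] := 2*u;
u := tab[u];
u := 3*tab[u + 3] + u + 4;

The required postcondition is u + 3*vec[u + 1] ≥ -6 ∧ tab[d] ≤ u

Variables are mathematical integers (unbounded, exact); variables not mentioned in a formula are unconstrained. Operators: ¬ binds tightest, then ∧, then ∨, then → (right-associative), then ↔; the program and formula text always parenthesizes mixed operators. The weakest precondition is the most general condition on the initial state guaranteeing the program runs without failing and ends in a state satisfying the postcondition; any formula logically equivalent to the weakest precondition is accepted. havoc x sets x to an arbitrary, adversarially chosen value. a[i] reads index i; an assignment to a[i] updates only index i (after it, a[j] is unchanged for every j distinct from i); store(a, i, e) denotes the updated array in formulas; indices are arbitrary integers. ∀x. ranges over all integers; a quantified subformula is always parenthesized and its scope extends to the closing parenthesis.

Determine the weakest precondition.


Working backward. After the program, the postcondition u + 3*vec[u + 1] ≥ -6 ∧ tab[d] ≤ u must hold; in canonical form it is 3*vec[u + 1] + u ≥ -6 ∧ tab[d] ≤ u.
Before u := 3*tab[u + 3] + u + 4: 3*tab[u + 3] + 3*vec[3*tab[u + 3] + u + 5] + u ≥ -10 ∧ tab[d] ≤ 3*tab[u + 3] + u + 4
Before u := tab[u]: 3*tab[tab[u] + 3] + tab[u] + 3*vec[3*tab[tab[u] + 3] + tab[u] + 5] ≥ -10 ∧ tab[d] ≤ 3*tab[tab[u] + 3] + tab[u] + 4
Before vec[d + 1] := 2*u: 3*tab[tab[u] + 3] + tab[u] + 3*store(vec, d + 1, 2*u)[3*tab[tab[u] + 3] + tab[u] + 5] ≥ -10 ∧ tab[d] ≤ 3*tab[tab[u] + 3] + tab[u] + 4
Before havoc d: ∀d_1. (3*tab[tab[u] + 3] + tab[u] + 3*store(vec, d_1 + 1, 2*u)[3*tab[tab[u] + 3] + tab[u] + 5] ≥ -10 ∧ tab[d_1] ≤ 3*tab[tab[u] + 3] + tab[u] + 4)
Answer: WP = ∀d_1. (3*tab[tab[u] + 3] + tab[u] + 3*store(vec, d_1 + 1, 2*u)[3*tab[tab[u] + 3] + tab[u] + 5] ≥ -10 ∧ tab[d_1] ≤ 3*tab[tab[u] + 3] + tab[u] + 4)


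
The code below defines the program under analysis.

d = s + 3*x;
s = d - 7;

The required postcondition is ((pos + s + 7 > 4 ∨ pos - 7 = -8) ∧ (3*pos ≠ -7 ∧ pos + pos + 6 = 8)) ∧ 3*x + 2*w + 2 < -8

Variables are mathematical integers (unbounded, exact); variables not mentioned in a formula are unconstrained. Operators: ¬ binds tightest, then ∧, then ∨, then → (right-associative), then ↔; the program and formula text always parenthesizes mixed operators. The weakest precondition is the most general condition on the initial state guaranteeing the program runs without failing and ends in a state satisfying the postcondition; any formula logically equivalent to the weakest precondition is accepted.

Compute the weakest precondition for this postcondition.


Working backward. After the program, the postcondition ((pos + s + 7 > 4 ∨ pos - 7 = -8) ∧ (3*pos ≠ -7 ∧ pos + pos + 6 = 8)) ∧ 3*x + 2*w + 2 < -8 must hold; in canonical form it is (pos + s > -3 ∨ pos = -1) ∧ 3*pos ≠ -7 ∧ 2*pos = 2 ∧ 2*w + 3*x < -10.
Before s := d - 7: (d + pos > 4 ∨ pos = -1) ∧ 3*pos ≠ -7 ∧ 2*pos = 2 ∧ 2*w + 3*x < -10
Before d := s + 3*x: (pos + s + 3*x > 4 ∨ pos = -1) ∧ 3*pos ≠ -7 ∧ 2*pos = 2 ∧ 2*w + 3*x < -10
Answer: WP = (pos + s + 3*x > 4 ∨ pos = -1) ∧ 3*pos ≠ -7 ∧ 2*pos = 2 ∧ 2*w + 3*x < -10


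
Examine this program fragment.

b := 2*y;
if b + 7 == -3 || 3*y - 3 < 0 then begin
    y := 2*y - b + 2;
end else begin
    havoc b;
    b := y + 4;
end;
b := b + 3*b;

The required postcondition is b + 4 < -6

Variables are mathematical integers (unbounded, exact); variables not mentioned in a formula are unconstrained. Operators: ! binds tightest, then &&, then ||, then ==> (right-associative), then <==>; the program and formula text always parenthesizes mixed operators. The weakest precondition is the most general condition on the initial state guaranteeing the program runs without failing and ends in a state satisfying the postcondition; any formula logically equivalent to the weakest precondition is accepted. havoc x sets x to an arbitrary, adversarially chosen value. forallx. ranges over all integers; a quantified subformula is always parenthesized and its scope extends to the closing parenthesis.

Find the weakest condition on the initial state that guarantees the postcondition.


Working backward. After the program, the postcondition b + 4 < -6 must hold; in canonical form it is b < -10.
Before b := b + 3*b: 4*b < -10
Then branch requires 4*b < -10; else branch requires 4*y < -26.
Before the if: ((b == -10 || 3*y < 3) ==> 4*b < -10) && ((!(b == -10 || 3*y < 3)) ==> 4*y < -26)
Before b := 2*y: ((2*y == -10 || 3*y < 3) ==> 8*y < -10) && ((!(2*y == -10 || 3*y < 3)) ==> 4*y < -26)
Answer: WP = ((2*y == -10 || 3*y < 3) ==> 8*y < -10) && ((!(2*y == -10 || 3*y < 3)) ==> 4*y < -26)


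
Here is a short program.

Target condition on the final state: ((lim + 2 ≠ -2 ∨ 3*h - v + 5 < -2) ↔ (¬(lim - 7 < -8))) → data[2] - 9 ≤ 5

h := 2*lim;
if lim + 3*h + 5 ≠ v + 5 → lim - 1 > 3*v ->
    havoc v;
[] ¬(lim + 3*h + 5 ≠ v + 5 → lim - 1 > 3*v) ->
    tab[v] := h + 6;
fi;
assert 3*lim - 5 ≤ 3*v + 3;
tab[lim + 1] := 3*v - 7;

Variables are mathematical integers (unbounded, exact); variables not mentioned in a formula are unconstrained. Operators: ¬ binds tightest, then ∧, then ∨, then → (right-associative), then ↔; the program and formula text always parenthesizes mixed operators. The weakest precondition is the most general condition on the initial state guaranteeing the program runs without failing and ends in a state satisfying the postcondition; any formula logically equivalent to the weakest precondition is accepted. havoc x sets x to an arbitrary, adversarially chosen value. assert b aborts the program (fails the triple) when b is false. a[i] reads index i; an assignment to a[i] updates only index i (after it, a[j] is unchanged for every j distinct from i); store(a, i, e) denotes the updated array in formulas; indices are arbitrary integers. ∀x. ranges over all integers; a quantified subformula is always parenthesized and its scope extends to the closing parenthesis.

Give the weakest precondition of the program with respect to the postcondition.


Working backward. After the program, the postcondition ((lim + 2 ≠ -2 ∨ 3*h - v + 5 < -2) ↔ (¬(lim - 7 < -8))) → data[2] - 9 ≤ 5 must hold; in canonical form it is ((lim ≠ -4 ∨ 3*h < v - 7) ↔ (¬(lim < -1))) → data[2] ≤ 14.
Before tab[lim + 1] := 3*v - 7: ((lim ≠ -4 ∨ 3*h < v - 7) ↔ (¬(lim < -1))) → data[2] ≤ 14
Before assert 3*lim - 5 ≤ 3*v + 3: 3*lim ≤ 3*v + 8 ∧ (((lim ≠ -4 ∨ 3*h < v - 7) ↔ (¬(lim < -1))) → data[2] ≤ 14)
Then branch requires ∀v_1. (3*lim ≤ 3*v_1 + 8 ∧ (((lim ≠ -4 ∨ 3*h < v_1 - 7) ↔ (¬(lim < -1))) → data[2] ≤ 14)); else branch requires 3*lim ≤ 3*v + 8 ∧ (((lim ≠ -4 ∨ 3*h < v - 7) ↔ (¬(lim < -1))) → data[2] ≤ 14).
Before the if: ((3*h + lim ≠ v → lim > 3*v + 1) → (∀v_1. (3*lim ≤ 3*v_1 + 8 ∧ (((lim ≠ -4 ∨ 3*h < v_1 - 7) ↔ (¬(lim < -1))) → data[2] ≤ 14)))) ∧ ((¬(3*h + lim ≠ v → lim > 3*v + 1)) → (3*lim ≤ 3*v + 8 ∧ (((lim ≠ -4 ∨ 3*h < v - 7) ↔ (¬(lim < -1))) → data[2] ≤ 14)))
Before h := 2*lim: ((7*lim ≠ v → lim > 3*v + 1) → (∀v_1. (3*lim ≤ 3*v_1 + 8 ∧ (((lim ≠ -4 ∨ 6*lim < v_1 - 7) ↔ (¬(lim < -1))) → data[2] ≤ 14)))) ∧ ((¬(7*lim ≠ v → lim > 3*v + 1)) → (3*lim ≤ 3*v + 8 ∧ (((lim ≠ -4 ∨ 6*lim < v - 7) ↔ (¬(lim < -1))) → data[2] ≤ 14)))
Answer: WP = ((7*lim ≠ v → lim > 3*v + 1) → (∀v_1. (3*lim ≤ 3*v_1 + 8 ∧ (((lim ≠ -4 ∨ 6*lim < v_1 - 7) ↔ (¬(lim < -1))) → data[2] ≤ 14)))) ∧ ((¬(7*lim ≠ v → lim > 3*v + 1)) → (3*lim ≤ 3*v + 8 ∧ (((lim ≠ -4 ∨ 6*lim < v - 7) ↔ (¬(lim < -1))) → data[2] ≤ 14)))


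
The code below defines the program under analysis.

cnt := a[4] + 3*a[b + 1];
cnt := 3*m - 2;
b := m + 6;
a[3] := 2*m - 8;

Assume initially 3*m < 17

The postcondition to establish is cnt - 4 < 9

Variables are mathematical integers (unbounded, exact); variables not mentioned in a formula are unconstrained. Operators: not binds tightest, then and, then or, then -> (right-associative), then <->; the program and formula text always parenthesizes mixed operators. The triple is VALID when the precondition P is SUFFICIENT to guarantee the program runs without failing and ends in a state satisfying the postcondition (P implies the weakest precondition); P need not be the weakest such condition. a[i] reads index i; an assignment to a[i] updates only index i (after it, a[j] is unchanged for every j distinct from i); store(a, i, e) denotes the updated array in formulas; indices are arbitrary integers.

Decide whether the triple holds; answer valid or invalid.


Working backward. After the program, the postcondition cnt - 4 < 9 must hold; in canonical form it is cnt < 13.
Before a[3] := 2*m - 8: cnt < 13
Before b := m + 6: cnt < 13
Before cnt := 3*m - 2: 3*m < 15
Before cnt := a[4] + 3*a[b + 1]: 3*m < 15
The weakest precondition is 3*m < 15.
Check whether 3*m < 17 implies it.
Countermodel: at the initial state m = 5, the precondition holds but the weakest precondition fails.
Answer: invalid


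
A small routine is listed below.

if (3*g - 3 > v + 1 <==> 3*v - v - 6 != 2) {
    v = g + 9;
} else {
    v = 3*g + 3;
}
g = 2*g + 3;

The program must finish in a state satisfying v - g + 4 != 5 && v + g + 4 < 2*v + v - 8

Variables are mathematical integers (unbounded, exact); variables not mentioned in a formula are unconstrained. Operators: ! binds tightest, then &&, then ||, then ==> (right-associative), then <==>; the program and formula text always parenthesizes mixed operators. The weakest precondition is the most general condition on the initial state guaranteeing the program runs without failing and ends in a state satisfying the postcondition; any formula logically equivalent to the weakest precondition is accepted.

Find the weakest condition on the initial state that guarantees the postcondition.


Working backward. After the program, the postcondition v - g + 4 != 5 && v + g + 4 < 2*v + v - 8 must hold; in canonical form it is v != g + 1 && g < 2*v - 12.
Before g := 2*g + 3: v != 2*g + 4 && 2*g < 2*v - 15
Then branch requires g != 5; else branch requires g != 1 && 4*g > 9.
Before the if: ((3*g > v + 4 <==> 2*v != 8) ==> g != 5) && ((!(3*g > v + 4 <==> 2*v != 8)) ==> (g != 1 && 4*g > 9))
Answer: WP = ((3*g > v + 4 <==> 2*v != 8) ==> g != 5) && ((!(3*g > v + 4 <==> 2*v != 8)) ==> (g != 1 && 4*g > 9))


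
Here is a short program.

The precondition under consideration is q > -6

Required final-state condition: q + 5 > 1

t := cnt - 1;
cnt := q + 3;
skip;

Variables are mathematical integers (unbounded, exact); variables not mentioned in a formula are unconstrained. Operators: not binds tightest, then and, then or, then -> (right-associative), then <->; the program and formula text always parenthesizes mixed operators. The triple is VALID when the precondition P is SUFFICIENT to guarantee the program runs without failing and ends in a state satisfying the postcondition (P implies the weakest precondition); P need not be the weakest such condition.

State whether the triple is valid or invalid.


Working backward. After the program, the postcondition q + 5 > 1 must hold; in canonical form it is q > -4.
Before skip: q > -4
Before cnt := q + 3: q > -4
Before t := cnt - 1: q > -4
The weakest precondition is q > -4.
Check whether q > -6 implies it.
Countermodel: at the initial state q = -5, the precondition holds but the weakest precondition fails.
Answer: invalid


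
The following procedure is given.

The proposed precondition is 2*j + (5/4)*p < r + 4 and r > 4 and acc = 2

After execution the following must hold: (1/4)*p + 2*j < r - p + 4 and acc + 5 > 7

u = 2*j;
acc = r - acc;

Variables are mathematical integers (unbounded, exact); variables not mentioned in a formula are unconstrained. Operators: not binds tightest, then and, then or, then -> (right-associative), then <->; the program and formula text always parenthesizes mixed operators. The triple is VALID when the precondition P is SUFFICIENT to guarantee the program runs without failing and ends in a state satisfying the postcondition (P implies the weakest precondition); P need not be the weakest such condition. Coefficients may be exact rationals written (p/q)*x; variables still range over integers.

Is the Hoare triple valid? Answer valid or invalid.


Working backward. After the program, the postcondition (1/4)*p + 2*j < r - p + 4 and acc + 5 > 7 must hold; in canonical form it is 2*j + (5/4)*p < r + 4 and acc > 2.
Before acc := r - acc: 2*j + (5/4)*p < r + 4 and r > acc + 2
Before u := 2*j: 2*j + (5/4)*p < r + 4 and r > acc + 2
The weakest precondition is 2*j + (5/4)*p < r + 4 and r > acc + 2.
Check whether 2*j + (5/4)*p < r + 4 and r > 4 and acc = 2 implies it.
Every state satisfying the precondition satisfies the weakest precondition: the implication holds.
Answer: valid


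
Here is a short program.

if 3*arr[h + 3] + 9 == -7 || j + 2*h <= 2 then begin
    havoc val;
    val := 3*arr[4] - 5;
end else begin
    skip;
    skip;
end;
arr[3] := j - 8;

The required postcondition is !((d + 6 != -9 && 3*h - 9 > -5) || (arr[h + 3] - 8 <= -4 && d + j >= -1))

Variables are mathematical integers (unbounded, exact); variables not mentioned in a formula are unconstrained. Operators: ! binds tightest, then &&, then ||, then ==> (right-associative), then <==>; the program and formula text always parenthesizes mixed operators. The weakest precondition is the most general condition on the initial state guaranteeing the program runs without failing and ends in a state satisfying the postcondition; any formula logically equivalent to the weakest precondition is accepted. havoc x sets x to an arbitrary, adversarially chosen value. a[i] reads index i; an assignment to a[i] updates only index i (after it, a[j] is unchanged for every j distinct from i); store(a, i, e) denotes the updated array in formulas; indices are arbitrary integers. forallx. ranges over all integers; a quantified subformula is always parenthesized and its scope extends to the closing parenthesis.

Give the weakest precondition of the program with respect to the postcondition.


Working backward. After the program, the postcondition !((d + 6 != -9 && 3*h - 9 > -5) || (arr[h + 3] - 8 <= -4 && d + j >= -1)) must hold; in canonical form it is !((d != -15 && 3*h > 4) || (arr[h + 3] <= 4 && d + j >= -1)).
Before arr[3] := j - 8: !((d != -15 && 3*h > 4) || (store(arr, 3, j - 8)[h + 3] <= 4 && d + j >= -1))
Then branch requires !((d != -15 && 3*h > 4) || (store(arr, 3, j - 8)[h + 3] <= 4 && d + j >= -1)); else branch requires !((d != -15 && 3*h > 4) || (store(arr, 3, j - 8)[h + 3] <= 4 && d + j >= -1)).
Before the if: ((3*arr[h + 3] == -16 || 2*h + j <= 2) ==> (!((d != -15 && 3*h > 4) || (store(arr, 3, j - 8)[h + 3] <= 4 && d + j >= -1)))) && ((!(3*arr[h + 3] == -16 || 2*h + j <= 2)) ==> (!((d != -15 && 3*h > 4) || (store(arr, 3, j - 8)[h + 3] <= 4 && d + j >= -1))))
Answer: WP = ((3*arr[h + 3] == -16 || 2*h + j <= 2) ==> (!((d != -15 && 3*h > 4) || (store(arr, 3, j - 8)[h + 3] <= 4 && d + j >= -1)))) && ((!(3*arr[h + 3] == -16 || 2*h + j <= 2)) ==> (!((d != -15 && 3*h > 4) || (store(arr, 3, j - 8)[h + 3] <= 4 && d + j >= -1))))


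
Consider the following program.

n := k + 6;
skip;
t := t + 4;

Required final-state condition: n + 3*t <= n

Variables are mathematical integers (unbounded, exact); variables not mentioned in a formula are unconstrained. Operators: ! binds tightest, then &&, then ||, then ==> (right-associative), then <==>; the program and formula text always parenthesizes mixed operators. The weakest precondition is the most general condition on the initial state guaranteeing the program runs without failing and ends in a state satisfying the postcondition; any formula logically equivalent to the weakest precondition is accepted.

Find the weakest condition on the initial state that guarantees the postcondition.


Working backward. After the program, the postcondition n + 3*t <= n must hold; in canonical form it is 3*t <= 0.
Before t := t + 4: 3*t <= -12
Before skip: 3*t <= -12
Before n := k + 6: 3*t <= -12
Answer: WP = 3*t <= -12


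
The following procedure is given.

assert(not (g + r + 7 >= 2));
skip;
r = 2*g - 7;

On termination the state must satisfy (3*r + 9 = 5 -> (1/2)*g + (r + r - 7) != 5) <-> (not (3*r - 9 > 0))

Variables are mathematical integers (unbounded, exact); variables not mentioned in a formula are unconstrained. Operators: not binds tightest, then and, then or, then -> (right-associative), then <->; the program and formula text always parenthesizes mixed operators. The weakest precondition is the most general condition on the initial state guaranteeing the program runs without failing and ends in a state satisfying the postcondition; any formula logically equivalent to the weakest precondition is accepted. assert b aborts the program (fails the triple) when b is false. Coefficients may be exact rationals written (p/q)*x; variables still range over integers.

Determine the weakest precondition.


Working backward. After the program, the postcondition (3*r + 9 = 5 -> (1/2)*g + (r + r - 7) != 5) <-> (not (3*r - 9 > 0)) must hold; in canonical form it is (3*r = -4 -> (1/2)*g + 2*r != 12) <-> (not (3*r > 9)).
Before r := 2*g - 7: (6*g = 17 -> (9/2)*g != 26) <-> (not (6*g > 30))
Before skip: (6*g = 17 -> (9/2)*g != 26) <-> (not (6*g > 30))
Before assert not (g + r + 7 >= 2): (not (g + r >= -5)) and ((6*g = 17 -> (9/2)*g != 26) <-> (not (6*g > 30)))
Answer: WP = (not (g + r >= -5)) and ((6*g = 17 -> (9/2)*g != 26) <-> (not (6*g > 30)))


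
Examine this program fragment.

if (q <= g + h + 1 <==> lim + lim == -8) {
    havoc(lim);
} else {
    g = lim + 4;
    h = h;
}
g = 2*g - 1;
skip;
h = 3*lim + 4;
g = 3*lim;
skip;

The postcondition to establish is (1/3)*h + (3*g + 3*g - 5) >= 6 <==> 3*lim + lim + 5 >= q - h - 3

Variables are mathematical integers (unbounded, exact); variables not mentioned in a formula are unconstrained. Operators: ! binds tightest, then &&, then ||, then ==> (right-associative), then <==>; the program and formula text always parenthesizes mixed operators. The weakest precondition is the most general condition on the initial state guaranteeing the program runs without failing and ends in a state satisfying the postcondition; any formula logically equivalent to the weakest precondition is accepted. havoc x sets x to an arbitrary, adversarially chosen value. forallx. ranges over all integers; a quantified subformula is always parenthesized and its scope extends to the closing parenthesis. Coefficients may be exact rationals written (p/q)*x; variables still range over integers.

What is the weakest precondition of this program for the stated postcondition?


Working backward. After the program, the postcondition (1/3)*h + (3*g + 3*g - 5) >= 6 <==> 3*lim + lim + 5 >= q - h - 3 must hold; in canonical form it is 6*g + (1/3)*h >= 11 <==> h + 4*lim >= q - 8.
Before skip: 6*g + (1/3)*h >= 11 <==> h + 4*lim >= q - 8
Before g := 3*lim: (1/3)*h + 18*lim >= 11 <==> h + 4*lim >= q - 8
Before h := 3*lim + 4: 19*lim >= 29/3 <==> 7*lim >= q - 12
Before skip: 19*lim >= 29/3 <==> 7*lim >= q - 12
Before g := 2*g - 1: 19*lim >= 29/3 <==> 7*lim >= q - 12
Then branch requires forall lim_1. (19*lim_1 >= 29/3 <==> 7*lim_1 >= q - 12); else branch requires 19*lim >= 29/3 <==> 7*lim >= q - 12.
Before the if: ((q <= g + h + 1 <==> 2*lim == -8) ==> (forall lim_1. (19*lim_1 >= 29/3 <==> 7*lim_1 >= q - 12))) && ((!(q <= g + h + 1 <==> 2*lim == -8)) ==> (19*lim >= 29/3 <==> 7*lim >= q - 12))
Answer: WP = ((q <= g + h + 1 <==> 2*lim == -8) ==> (forall lim_1. (19*lim_1 >= 29/3 <==> 7*lim_1 >= q - 12))) && ((!(q <= g + h + 1 <==> 2*lim == -8)) ==> (19*lim >= 29/3 <==> 7*lim >= q - 12))
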